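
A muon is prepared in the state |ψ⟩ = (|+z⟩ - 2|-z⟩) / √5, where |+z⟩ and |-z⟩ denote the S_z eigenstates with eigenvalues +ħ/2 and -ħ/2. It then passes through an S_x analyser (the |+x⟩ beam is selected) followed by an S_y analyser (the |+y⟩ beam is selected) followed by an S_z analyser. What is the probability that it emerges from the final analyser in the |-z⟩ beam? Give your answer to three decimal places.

First analyser (S_x): P(|+x⟩) = |⟨+x|ψ⟩|² = 1/10.
After stage 1 the state is |+x⟩; P(|+y⟩) = |⟨+y|+x⟩|² = 1/2.
After stage 2 the state is |+y⟩; P(|-z⟩) = |⟨-z|+y⟩|² = 1/2.
Joint probability = 1/10 × 1/2 × 1/2 = 0.025.

0.025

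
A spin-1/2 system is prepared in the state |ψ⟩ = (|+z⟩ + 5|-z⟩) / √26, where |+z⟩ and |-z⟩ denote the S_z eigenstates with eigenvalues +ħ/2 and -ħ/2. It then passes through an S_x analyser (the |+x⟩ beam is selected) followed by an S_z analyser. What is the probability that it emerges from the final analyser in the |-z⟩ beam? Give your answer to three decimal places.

First analyser (S_x): P(|+x⟩) = |⟨+x|ψ⟩|² = 36/52.
After stage 1 the state is |+x⟩; P(|-z⟩) = |⟨-z|+x⟩|² = 1/2.
Joint probability = 36/52 × 1/2 = 0.346.

0.346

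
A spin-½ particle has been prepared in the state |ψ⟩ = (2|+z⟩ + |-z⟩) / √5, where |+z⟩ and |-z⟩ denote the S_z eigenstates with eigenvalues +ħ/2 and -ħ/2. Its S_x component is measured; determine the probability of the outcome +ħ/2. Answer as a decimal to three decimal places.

0.900

|+x⟩ = (|+z⟩ + |-z⟩)/√2, so ⟨+x|ψ⟩ = (3) / (√2·√5).
P = |3|² / 10 = 9/10.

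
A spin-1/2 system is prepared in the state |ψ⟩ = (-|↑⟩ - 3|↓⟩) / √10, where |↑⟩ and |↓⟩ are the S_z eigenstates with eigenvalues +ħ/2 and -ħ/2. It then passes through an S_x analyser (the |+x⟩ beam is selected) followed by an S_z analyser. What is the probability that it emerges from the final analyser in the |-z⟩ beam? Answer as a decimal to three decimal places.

First analyser (S_x): P(|+x⟩) = |⟨+x|ψ⟩|² = 16/20.
After stage 1 the state is |+x⟩; P(|-z⟩) = |⟨-z|+x⟩|² = 1/2.
Joint probability = 16/20 × 1/2 = 0.400.

0.400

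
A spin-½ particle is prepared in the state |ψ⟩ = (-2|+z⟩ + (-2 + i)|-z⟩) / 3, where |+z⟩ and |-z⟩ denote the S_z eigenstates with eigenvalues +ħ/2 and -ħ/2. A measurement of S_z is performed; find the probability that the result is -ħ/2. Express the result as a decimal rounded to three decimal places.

The -ħ/2 outcome corresponds to |-z⟩. Its amplitude in |ψ⟩ is (-2 + i)/3.
P = |-2 + i|² / 9 = 5/9.

0.556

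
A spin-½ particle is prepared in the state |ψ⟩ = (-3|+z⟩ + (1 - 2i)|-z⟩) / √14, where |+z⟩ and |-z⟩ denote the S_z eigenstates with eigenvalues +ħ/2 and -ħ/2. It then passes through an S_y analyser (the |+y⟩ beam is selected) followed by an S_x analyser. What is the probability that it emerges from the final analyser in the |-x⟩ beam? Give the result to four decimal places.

First analyser (S_y): P(|+y⟩) = |⟨+y|ψ⟩|² = 26/28.
After stage 1 the state is |+y⟩; P(|-x⟩) = |⟨-x|+y⟩|² = 1/2.
Joint probability = 26/28 × 1/2 = 0.4643.

0.4643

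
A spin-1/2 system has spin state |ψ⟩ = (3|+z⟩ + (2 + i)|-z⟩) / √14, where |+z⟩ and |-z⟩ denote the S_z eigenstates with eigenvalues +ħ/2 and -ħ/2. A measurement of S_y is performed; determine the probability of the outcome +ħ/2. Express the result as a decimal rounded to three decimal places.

|+y⟩ = (|+z⟩ + i|-z⟩)/√2, so ⟨+y|ψ⟩ = (4 - 2i) / (√2·√14).
P = |4 - 2i|² / 28 = 20/28.

0.714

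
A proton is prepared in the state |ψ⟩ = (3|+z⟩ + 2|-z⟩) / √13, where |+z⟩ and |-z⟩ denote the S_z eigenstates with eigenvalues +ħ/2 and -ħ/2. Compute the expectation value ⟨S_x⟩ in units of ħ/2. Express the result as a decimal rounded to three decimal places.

0.923

⟨σ_x⟩ = 2 Re(a* b)/(|a|²+|b|²) with a = 3, b = 2.
a* b = 6, so ⟨σ_x⟩ = 12/13.
⟨S_x⟩ = (ħ/2)·⟨σ_x⟩.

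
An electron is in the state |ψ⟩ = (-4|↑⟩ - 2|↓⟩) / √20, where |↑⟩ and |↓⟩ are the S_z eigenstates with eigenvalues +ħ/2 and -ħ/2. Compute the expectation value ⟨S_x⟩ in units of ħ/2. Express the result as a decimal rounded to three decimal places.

0.800

⟨σ_x⟩ = 2 Re(a* b)/(|a|²+|b|²) with a = -4, b = -2.
a* b = 8, so ⟨σ_x⟩ = 16/20.
⟨S_x⟩ = (ħ/2)·⟨σ_x⟩.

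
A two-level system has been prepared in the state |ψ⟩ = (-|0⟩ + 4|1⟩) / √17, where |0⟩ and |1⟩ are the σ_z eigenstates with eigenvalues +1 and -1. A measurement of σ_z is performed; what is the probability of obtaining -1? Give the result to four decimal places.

0.9412

The -1 outcome corresponds to |1⟩. Its amplitude in |ψ⟩ is 4/√17.
P = |4|² / 17 = 16/17.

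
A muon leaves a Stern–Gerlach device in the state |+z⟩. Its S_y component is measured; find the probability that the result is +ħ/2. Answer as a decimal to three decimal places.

In the S_z basis, |+z⟩ = |↑⟩ and |+y⟩ = (|↑⟩ + i|↓⟩)/√2.
|⟨+y|+z⟩|² = 1/2.

0.500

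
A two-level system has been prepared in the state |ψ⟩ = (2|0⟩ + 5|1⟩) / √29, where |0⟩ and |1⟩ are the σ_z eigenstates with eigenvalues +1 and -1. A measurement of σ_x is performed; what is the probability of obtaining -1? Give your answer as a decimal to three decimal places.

|-x⟩ = (|0⟩ - |1⟩)/√2, so ⟨-x|ψ⟩ = (-3) / (√2·√29).
P = |-3|² / 58 = 9/58.

0.155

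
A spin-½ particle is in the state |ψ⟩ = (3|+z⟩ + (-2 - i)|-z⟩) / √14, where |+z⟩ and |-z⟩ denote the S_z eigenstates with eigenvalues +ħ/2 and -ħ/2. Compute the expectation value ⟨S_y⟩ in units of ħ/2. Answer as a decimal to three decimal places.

-0.429

⟨σ_y⟩ = 2 Im(a* b)/(|a|²+|b|²) with a = 3, b = (-2 - i).
a* b = (-6 - 3i), so ⟨σ_y⟩ = -6/14.
⟨S_y⟩ = (ħ/2)·⟨σ_y⟩.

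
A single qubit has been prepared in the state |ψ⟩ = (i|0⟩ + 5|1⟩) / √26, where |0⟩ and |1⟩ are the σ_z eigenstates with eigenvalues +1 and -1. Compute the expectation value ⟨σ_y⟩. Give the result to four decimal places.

-0.3846

⟨σ_y⟩ = 2 Im(a* b)/(|a|²+|b|²) with a = i, b = 5.
a* b = -5i, so ⟨σ_y⟩ = -10/26.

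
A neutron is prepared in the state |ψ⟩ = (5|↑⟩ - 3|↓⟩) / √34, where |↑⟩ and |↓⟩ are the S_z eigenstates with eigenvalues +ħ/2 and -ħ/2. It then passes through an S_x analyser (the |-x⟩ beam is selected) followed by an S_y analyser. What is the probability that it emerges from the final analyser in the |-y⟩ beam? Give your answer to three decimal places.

0.471

First analyser (S_x): P(|-x⟩) = |⟨-x|ψ⟩|² = 64/68.
After stage 1 the state is |-x⟩; P(|-y⟩) = |⟨-y|-x⟩|² = 1/2.
Joint probability = 64/68 × 1/2 = 0.471.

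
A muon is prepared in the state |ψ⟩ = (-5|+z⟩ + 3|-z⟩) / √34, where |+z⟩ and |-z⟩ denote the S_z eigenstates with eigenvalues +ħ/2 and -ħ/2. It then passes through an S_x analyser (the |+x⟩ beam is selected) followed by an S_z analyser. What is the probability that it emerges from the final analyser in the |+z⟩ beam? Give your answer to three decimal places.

First analyser (S_x): P(|+x⟩) = |⟨+x|ψ⟩|² = 4/68.
After stage 1 the state is |+x⟩; P(|+z⟩) = |⟨+z|+x⟩|² = 1/2.
Joint probability = 4/68 × 1/2 = 0.029.

0.029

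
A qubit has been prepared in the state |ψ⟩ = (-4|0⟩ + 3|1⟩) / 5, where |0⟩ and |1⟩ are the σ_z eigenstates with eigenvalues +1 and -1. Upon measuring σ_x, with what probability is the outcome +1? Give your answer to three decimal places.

|+x⟩ = (|0⟩ + |1⟩)/√2, so ⟨+x|ψ⟩ = (-1) / (√2·5).
P = |-1|² / 50 = 1/50.

0.020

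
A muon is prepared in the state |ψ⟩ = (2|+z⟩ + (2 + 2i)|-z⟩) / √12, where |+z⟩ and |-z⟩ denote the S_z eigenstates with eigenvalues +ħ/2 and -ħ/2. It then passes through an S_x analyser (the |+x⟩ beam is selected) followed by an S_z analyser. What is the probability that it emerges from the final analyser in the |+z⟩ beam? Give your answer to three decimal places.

0.417

First analyser (S_x): P(|+x⟩) = |⟨+x|ψ⟩|² = 20/24.
After stage 1 the state is |+x⟩; P(|+z⟩) = |⟨+z|+x⟩|² = 1/2.
Joint probability = 20/24 × 1/2 = 0.417.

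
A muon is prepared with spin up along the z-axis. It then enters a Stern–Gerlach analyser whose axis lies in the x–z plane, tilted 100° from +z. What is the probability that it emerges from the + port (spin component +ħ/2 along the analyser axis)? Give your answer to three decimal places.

0.413

For spin-½, the probability of finding spin-up along an axis at angle θ to the initial spin direction is cos²(θ/2); spin-down is sin²(θ/2).
θ = 100°, so P = cos²(50°) ≈ 0.413.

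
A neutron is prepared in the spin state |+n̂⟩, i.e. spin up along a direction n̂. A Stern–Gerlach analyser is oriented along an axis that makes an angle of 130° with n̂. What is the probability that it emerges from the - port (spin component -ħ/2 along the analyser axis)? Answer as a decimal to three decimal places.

For spin-½, the probability of finding spin-up along an axis at angle θ to the initial spin direction is cos²(θ/2); spin-down is sin²(θ/2).
θ = 130°, so P = sin²(65°) ≈ 0.821.

0.821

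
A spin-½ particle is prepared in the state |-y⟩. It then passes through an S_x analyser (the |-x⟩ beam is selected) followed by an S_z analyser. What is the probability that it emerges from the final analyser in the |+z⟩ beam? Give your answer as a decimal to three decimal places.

0.250

First analyser (S_x): from |-y⟩, P(|-x⟩) = 1/2.
After stage 1 the state is |-x⟩; P(|+z⟩) = |⟨+z|-x⟩|² = 1/2.
Joint probability = 1/2 × 1/2 = 0.250.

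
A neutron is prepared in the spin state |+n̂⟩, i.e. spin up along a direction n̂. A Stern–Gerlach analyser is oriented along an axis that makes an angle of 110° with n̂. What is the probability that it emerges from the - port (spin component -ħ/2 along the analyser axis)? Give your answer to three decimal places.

For spin-½, the probability of finding spin-up along an axis at angle θ to the initial spin direction is cos²(θ/2); spin-down is sin²(θ/2).
θ = 110°, so P = sin²(55°) ≈ 0.671.

0.671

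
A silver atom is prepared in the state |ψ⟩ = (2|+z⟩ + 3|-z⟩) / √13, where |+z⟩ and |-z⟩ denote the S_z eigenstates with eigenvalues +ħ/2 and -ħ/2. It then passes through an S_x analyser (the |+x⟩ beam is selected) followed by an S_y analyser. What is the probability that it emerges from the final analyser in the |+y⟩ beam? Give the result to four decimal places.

0.4808

First analyser (S_x): P(|+x⟩) = |⟨+x|ψ⟩|² = 25/26.
After stage 1 the state is |+x⟩; P(|+y⟩) = |⟨+y|+x⟩|² = 1/2.
Joint probability = 25/26 × 1/2 = 0.4808.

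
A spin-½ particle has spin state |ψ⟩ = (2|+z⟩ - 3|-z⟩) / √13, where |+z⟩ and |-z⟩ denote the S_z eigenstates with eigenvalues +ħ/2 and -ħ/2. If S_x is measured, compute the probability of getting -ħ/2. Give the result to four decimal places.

0.9615

|-x⟩ = (|+z⟩ - |-z⟩)/√2, so ⟨-x|ψ⟩ = (5) / (√2·√13).
P = |5|² / 26 = 25/26.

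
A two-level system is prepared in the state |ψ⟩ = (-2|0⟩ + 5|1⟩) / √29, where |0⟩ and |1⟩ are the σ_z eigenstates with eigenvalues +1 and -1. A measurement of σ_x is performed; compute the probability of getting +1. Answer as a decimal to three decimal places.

|+x⟩ = (|0⟩ + |1⟩)/√2, so ⟨+x|ψ⟩ = (3) / (√2·√29).
P = |3|² / 58 = 9/58.

0.155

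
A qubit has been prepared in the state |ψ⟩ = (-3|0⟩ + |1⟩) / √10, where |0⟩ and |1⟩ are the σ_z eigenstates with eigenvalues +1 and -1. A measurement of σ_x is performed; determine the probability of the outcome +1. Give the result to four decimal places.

|+x⟩ = (|0⟩ + |1⟩)/√2, so ⟨+x|ψ⟩ = (-2) / (√2·√10).
P = |-2|² / 20 = 4/20.

0.2000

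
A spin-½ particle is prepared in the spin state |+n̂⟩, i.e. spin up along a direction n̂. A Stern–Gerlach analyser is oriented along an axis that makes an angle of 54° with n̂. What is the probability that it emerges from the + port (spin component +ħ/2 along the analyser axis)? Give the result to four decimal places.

For spin-½, the probability of finding spin-up along an axis at angle θ to the initial spin direction is cos²(θ/2); spin-down is sin²(θ/2).
θ = 54°, so P = cos²(27°) ≈ 0.7939.

0.7939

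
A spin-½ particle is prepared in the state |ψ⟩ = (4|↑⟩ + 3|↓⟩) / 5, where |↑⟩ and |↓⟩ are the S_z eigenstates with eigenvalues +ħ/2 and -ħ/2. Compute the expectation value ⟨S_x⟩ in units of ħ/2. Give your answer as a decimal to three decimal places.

0.960

⟨σ_x⟩ = 2 Re(a* b)/(|a|²+|b|²) with a = 4, b = 3.
a* b = 12, so ⟨σ_x⟩ = 24/25.
⟨S_x⟩ = (ħ/2)·⟨σ_x⟩.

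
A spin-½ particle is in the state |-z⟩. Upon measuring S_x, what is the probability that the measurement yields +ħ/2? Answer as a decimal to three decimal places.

0.500

In the S_z basis, |-z⟩ = |-z⟩ and |+x⟩ = (|+z⟩ + |-z⟩)/√2.
|⟨+x|-z⟩|² = 1/2.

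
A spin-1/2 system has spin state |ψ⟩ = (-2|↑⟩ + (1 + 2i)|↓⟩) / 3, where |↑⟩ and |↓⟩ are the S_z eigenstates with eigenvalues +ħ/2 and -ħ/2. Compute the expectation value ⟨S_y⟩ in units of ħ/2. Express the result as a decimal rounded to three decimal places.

-0.889

⟨σ_y⟩ = 2 Im(a* b)/(|a|²+|b|²) with a = -2, b = (1 + 2i).
a* b = (-2 - 4i), so ⟨σ_y⟩ = -8/9.
⟨S_y⟩ = (ħ/2)·⟨σ_y⟩.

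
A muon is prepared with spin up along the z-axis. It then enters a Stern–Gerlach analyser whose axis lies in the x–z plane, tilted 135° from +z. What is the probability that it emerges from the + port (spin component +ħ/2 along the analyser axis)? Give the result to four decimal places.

For spin-½, the probability of finding spin-up along an axis at angle θ to the initial spin direction is cos²(θ/2); spin-down is sin²(θ/2).
θ = 135°, so P = cos²(67.5°) ≈ 0.1464.

0.1464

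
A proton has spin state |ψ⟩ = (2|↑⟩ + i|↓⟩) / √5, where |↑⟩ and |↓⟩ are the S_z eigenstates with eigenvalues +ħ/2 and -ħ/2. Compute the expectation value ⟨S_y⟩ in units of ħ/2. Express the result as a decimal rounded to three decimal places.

⟨σ_y⟩ = 2 Im(a* b)/(|a|²+|b|²) with a = 2, b = i.
a* b = 2i, so ⟨σ_y⟩ = 4/5.
⟨S_y⟩ = (ħ/2)·⟨σ_y⟩.

0.800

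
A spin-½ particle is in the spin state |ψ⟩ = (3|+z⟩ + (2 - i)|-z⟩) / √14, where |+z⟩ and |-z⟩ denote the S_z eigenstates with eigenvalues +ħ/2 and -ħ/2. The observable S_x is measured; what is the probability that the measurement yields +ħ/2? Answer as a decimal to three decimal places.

|+x⟩ = (|+z⟩ + |-z⟩)/√2, so ⟨+x|ψ⟩ = (5 - i) / (√2·√14).
P = |5 - i|² / 28 = 26/28.

0.929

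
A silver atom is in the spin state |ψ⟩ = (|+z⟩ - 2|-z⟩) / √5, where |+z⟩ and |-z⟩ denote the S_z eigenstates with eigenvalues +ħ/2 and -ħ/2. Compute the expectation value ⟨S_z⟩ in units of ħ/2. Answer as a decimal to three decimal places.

⟨σ_z⟩ = |a|² - |b|² divided by |a|²+|b|², with a, b the |+z⟩, |-z⟩ amplitudes.
= (1 - 4)/5 = -3/5.
⟨S_z⟩ = (ħ/2)·⟨σ_z⟩.

-0.600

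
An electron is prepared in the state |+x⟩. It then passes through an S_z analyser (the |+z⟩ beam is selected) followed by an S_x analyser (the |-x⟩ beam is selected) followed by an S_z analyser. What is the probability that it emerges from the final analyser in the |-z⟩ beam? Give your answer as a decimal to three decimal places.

First analyser (S_z): from |+x⟩, P(|+z⟩) = 1/2.
After stage 1 the state is |+z⟩; P(|-x⟩) = |⟨-x|+z⟩|² = 1/2.
After stage 2 the state is |-x⟩; P(|-z⟩) = |⟨-z|-x⟩|² = 1/2.
Joint probability = 1/2 × 1/2 × 1/2 = 0.125.

0.125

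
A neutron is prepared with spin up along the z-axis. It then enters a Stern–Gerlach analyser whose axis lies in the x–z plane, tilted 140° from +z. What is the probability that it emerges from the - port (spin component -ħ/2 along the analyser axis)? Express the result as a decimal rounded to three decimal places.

0.883

For spin-½, the probability of finding spin-up along an axis at angle θ to the initial spin direction is cos²(θ/2); spin-down is sin²(θ/2).
θ = 140°, so P = sin²(70°) ≈ 0.883.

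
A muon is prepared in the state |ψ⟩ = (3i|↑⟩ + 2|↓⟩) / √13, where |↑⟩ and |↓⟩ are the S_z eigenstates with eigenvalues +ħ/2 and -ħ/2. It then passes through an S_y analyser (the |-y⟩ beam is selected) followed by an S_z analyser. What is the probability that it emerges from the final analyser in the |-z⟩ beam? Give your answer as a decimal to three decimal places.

0.481

First analyser (S_y): P(|-y⟩) = |⟨-y|ψ⟩|² = 25/26.
After stage 1 the state is |-y⟩; P(|-z⟩) = |⟨-z|-y⟩|² = 1/2.
Joint probability = 25/26 × 1/2 = 0.481.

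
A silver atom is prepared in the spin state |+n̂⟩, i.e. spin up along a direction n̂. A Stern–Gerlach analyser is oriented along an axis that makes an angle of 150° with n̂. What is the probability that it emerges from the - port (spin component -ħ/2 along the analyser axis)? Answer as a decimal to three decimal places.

0.933

For spin-½, the probability of finding spin-up along an axis at angle θ to the initial spin direction is cos²(θ/2); spin-down is sin²(θ/2).
θ = 150°, so P = sin²(75°) ≈ 0.933.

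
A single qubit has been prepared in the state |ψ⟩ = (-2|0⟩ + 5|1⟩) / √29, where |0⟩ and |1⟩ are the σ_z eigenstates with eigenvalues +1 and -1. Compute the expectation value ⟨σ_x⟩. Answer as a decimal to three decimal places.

⟨σ_x⟩ = 2 Re(a* b)/(|a|²+|b|²) with a = -2, b = 5.
a* b = -10, so ⟨σ_x⟩ = -20/29.

-0.690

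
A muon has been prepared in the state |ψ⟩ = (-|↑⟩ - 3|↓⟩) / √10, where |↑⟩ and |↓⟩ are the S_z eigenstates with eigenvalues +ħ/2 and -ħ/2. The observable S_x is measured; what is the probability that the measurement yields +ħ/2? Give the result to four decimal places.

|+x⟩ = (|↑⟩ + |↓⟩)/√2, so ⟨+x|ψ⟩ = (-4) / (√2·√10).
P = |-4|² / 20 = 16/20.

0.8000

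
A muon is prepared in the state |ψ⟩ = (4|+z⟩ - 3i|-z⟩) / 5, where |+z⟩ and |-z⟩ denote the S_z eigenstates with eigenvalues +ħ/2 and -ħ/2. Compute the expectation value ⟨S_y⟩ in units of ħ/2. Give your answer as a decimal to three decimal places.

⟨σ_y⟩ = 2 Im(a* b)/(|a|²+|b|²) with a = 4, b = -3i.
a* b = -12i, so ⟨σ_y⟩ = -24/25.
⟨S_y⟩ = (ħ/2)·⟨σ_y⟩.

-0.960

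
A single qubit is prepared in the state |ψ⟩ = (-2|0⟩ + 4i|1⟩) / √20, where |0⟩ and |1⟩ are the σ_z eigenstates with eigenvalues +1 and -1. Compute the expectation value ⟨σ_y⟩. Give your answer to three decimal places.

⟨σ_y⟩ = 2 Im(a* b)/(|a|²+|b|²) with a = -2, b = 4i.
a* b = -8i, so ⟨σ_y⟩ = -16/20.

-0.800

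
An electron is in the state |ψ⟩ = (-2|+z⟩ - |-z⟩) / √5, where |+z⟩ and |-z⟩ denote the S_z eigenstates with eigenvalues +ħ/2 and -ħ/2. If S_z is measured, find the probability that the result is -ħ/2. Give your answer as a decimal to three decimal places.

The -ħ/2 outcome corresponds to |-z⟩. Its amplitude in |ψ⟩ is -1/√5.
P = |-1|² / 5 = 1/5.

0.200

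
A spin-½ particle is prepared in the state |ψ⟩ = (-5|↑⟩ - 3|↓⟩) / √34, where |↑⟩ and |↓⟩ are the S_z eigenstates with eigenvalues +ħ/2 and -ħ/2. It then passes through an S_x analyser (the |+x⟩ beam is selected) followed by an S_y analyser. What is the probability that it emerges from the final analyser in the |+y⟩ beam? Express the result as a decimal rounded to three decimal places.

0.471

First analyser (S_x): P(|+x⟩) = |⟨+x|ψ⟩|² = 64/68.
After stage 1 the state is |+x⟩; P(|+y⟩) = |⟨+y|+x⟩|² = 1/2.
Joint probability = 64/68 × 1/2 = 0.471.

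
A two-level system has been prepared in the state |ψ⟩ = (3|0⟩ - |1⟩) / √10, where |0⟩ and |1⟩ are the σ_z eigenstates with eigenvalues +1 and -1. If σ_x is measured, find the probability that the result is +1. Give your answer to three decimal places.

0.200

|+x⟩ = (|0⟩ + |1⟩)/√2, so ⟨+x|ψ⟩ = (2) / (√2·√10).
P = |2|² / 20 = 4/20.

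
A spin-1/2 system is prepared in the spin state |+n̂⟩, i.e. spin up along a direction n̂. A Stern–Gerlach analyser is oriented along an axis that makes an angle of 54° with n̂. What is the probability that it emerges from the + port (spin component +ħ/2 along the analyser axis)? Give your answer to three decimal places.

For spin-½, the probability of finding spin-up along an axis at angle θ to the initial spin direction is cos²(θ/2); spin-down is sin²(θ/2).
θ = 54°, so P = cos²(27°) ≈ 0.794.

0.794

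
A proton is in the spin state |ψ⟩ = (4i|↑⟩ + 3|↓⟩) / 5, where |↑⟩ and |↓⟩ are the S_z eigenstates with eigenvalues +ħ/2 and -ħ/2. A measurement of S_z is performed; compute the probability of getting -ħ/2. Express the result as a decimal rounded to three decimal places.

0.360

The -ħ/2 outcome corresponds to |↓⟩. Its amplitude in |ψ⟩ is 3/5.
P = |3|² / 25 = 9/25.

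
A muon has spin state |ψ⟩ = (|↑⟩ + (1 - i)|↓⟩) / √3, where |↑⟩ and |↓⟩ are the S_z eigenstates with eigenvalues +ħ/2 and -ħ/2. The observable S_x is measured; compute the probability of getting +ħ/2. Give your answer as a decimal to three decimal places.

|+x⟩ = (|↑⟩ + |↓⟩)/√2, so ⟨+x|ψ⟩ = (2 - i) / (√2·√3).
P = |2 - i|² / 6 = 5/6.

0.833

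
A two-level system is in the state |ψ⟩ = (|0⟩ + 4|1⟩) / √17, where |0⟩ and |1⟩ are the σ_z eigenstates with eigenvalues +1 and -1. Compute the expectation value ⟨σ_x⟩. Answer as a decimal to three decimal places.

⟨σ_x⟩ = 2 Re(a* b)/(|a|²+|b|²) with a = 1, b = 4.
a* b = 4, so ⟨σ_x⟩ = 8/17.

0.471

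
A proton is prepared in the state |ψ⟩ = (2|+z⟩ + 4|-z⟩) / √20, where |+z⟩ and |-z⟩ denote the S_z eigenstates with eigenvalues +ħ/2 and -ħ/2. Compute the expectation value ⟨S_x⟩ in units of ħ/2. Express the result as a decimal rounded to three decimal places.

⟨σ_x⟩ = 2 Re(a* b)/(|a|²+|b|²) with a = 2, b = 4.
a* b = 8, so ⟨σ_x⟩ = 16/20.
⟨S_x⟩ = (ħ/2)·⟨σ_x⟩.

0.800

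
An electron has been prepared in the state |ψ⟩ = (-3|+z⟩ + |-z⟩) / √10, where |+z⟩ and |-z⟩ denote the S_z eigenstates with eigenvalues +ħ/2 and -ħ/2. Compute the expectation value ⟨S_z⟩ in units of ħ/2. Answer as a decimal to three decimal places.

0.800

⟨σ_z⟩ = |a|² - |b|² divided by |a|²+|b|², with a, b the |+z⟩, |-z⟩ amplitudes.
= (9 - 1)/10 = 8/10.
⟨S_z⟩ = (ħ/2)·⟨σ_z⟩.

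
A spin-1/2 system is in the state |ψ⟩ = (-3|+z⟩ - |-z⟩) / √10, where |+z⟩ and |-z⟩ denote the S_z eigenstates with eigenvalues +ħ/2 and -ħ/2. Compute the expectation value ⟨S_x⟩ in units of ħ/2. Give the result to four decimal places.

0.6000

⟨σ_x⟩ = 2 Re(a* b)/(|a|²+|b|²) with a = -3, b = -1.
a* b = 3, so ⟨σ_x⟩ = 6/10.
⟨S_x⟩ = (ħ/2)·⟨σ_x⟩.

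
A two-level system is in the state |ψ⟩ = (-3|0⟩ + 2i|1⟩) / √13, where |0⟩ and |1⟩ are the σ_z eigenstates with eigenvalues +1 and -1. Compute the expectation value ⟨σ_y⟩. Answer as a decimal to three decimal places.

⟨σ_y⟩ = 2 Im(a* b)/(|a|²+|b|²) with a = -3, b = 2i.
a* b = -6i, so ⟨σ_y⟩ = -12/13.

-0.923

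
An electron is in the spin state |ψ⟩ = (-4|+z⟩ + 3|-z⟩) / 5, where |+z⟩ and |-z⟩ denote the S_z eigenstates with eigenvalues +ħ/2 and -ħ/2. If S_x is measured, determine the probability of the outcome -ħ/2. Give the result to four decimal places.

|-x⟩ = (|+z⟩ - |-z⟩)/√2, so ⟨-x|ψ⟩ = (-7) / (√2·5).
P = |-7|² / 50 = 49/50.

0.9800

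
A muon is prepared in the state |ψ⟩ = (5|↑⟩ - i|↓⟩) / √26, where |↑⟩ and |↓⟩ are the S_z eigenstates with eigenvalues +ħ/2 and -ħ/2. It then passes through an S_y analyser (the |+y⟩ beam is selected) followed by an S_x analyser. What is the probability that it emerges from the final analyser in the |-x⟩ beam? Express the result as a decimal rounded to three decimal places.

0.154

First analyser (S_y): P(|+y⟩) = |⟨+y|ψ⟩|² = 16/52.
After stage 1 the state is |+y⟩; P(|-x⟩) = |⟨-x|+y⟩|² = 1/2.
Joint probability = 16/52 × 1/2 = 0.154.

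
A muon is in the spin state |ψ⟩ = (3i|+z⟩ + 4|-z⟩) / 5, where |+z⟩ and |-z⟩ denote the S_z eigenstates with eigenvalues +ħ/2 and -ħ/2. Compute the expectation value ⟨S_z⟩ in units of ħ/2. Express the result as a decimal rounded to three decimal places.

⟨σ_z⟩ = |a|² - |b|² divided by |a|²+|b|², with a, b the |+z⟩, |-z⟩ amplitudes.
= (9 - 16)/25 = -7/25.
⟨S_z⟩ = (ħ/2)·⟨σ_z⟩.

-0.280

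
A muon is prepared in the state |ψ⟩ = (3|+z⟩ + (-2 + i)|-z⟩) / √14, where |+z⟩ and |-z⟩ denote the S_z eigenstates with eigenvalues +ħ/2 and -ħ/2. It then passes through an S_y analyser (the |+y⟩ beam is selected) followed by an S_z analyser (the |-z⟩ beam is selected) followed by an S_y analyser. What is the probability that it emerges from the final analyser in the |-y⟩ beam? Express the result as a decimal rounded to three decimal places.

First analyser (S_y): P(|+y⟩) = |⟨+y|ψ⟩|² = 20/28.
After stage 1 the state is |+y⟩; P(|-z⟩) = |⟨-z|+y⟩|² = 1/2.
After stage 2 the state is |-z⟩; P(|-y⟩) = |⟨-y|-z⟩|² = 1/2.
Joint probability = 20/28 × 1/2 × 1/2 = 0.179.

0.179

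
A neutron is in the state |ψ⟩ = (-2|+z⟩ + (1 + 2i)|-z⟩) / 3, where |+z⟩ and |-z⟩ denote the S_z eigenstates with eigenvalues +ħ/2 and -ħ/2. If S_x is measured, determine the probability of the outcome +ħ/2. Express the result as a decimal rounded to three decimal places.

|+x⟩ = (|+z⟩ + |-z⟩)/√2, so ⟨+x|ψ⟩ = (-1 + 2i) / (√2·3).
P = |-1 + 2i|² / 18 = 5/18.

0.278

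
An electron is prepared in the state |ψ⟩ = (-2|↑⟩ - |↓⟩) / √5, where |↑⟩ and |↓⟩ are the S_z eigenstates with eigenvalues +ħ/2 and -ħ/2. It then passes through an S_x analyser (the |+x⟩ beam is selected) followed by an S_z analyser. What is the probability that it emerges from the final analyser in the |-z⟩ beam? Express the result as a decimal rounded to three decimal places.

First analyser (S_x): P(|+x⟩) = |⟨+x|ψ⟩|² = 9/10.
After stage 1 the state is |+x⟩; P(|-z⟩) = |⟨-z|+x⟩|² = 1/2.
Joint probability = 9/10 × 1/2 = 0.450.

0.450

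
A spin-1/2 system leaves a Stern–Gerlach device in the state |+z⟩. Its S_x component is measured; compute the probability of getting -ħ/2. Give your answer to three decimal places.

In the S_z basis, |+z⟩ = |↑⟩ and |-x⟩ = (|↑⟩ - |↓⟩)/√2.
|⟨-x|+z⟩|² = 1/2.

0.500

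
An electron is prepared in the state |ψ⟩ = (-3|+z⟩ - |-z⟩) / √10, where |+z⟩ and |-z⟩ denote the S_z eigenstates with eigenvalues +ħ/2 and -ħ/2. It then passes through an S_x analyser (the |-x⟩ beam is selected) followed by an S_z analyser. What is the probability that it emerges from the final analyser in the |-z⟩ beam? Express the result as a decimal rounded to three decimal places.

First analyser (S_x): P(|-x⟩) = |⟨-x|ψ⟩|² = 4/20.
After stage 1 the state is |-x⟩; P(|-z⟩) = |⟨-z|-x⟩|² = 1/2.
Joint probability = 4/20 × 1/2 = 0.100.

0.100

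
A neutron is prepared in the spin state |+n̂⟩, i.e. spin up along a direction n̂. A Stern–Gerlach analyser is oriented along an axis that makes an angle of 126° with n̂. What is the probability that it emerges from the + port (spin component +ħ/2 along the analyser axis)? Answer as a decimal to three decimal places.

0.206

For spin-½, the probability of finding spin-up along an axis at angle θ to the initial spin direction is cos²(θ/2); spin-down is sin²(θ/2).
θ = 126°, so P = cos²(63°) ≈ 0.206.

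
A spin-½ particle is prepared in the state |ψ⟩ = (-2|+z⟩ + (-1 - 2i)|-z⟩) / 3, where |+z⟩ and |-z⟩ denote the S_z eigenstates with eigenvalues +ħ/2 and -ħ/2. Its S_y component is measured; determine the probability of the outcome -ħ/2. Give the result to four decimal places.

|-y⟩ = (|+z⟩ - i|-z⟩)/√2, so ⟨-y|ψ⟩ = (-i) / (√2·3).
P = |-i|² / 18 = 1/18.

0.0556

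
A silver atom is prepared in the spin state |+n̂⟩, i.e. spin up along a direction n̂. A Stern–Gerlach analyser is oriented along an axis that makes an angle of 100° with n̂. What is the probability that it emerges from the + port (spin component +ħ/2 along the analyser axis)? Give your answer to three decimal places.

0.413

For spin-½, the probability of finding spin-up along an axis at angle θ to the initial spin direction is cos²(θ/2); spin-down is sin²(θ/2).
θ = 100°, so P = cos²(50°) ≈ 0.413.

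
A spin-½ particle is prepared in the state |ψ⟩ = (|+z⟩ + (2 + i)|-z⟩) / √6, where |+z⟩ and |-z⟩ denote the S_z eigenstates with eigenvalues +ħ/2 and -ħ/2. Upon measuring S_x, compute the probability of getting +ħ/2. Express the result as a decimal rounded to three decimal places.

|+x⟩ = (|+z⟩ + |-z⟩)/√2, so ⟨+x|ψ⟩ = (3 + i) / (√2·√6).
P = |3 + i|² / 12 = 10/12.

0.833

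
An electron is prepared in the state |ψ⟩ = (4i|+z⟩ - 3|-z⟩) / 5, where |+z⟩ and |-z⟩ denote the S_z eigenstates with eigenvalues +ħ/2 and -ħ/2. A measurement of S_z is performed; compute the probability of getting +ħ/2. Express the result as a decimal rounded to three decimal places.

The +ħ/2 outcome corresponds to |+z⟩. Its amplitude in |ψ⟩ is 4i/5.
P = |4i|² / 25 = 16/25.

0.640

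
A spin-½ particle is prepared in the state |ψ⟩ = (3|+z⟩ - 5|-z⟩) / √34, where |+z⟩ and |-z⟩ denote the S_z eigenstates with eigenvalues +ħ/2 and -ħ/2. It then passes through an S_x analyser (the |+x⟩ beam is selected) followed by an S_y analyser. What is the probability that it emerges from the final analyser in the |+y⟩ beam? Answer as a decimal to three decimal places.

First analyser (S_x): P(|+x⟩) = |⟨+x|ψ⟩|² = 4/68.
After stage 1 the state is |+x⟩; P(|+y⟩) = |⟨+y|+x⟩|² = 1/2.
Joint probability = 4/68 × 1/2 = 0.029.

0.029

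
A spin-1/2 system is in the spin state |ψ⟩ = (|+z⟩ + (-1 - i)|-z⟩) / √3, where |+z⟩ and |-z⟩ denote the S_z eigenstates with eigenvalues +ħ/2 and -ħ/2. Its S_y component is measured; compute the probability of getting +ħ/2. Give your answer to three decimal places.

0.167

|+y⟩ = (|+z⟩ + i|-z⟩)/√2, so ⟨+y|ψ⟩ = (i) / (√2·√3).
P = |i|² / 6 = 1/6.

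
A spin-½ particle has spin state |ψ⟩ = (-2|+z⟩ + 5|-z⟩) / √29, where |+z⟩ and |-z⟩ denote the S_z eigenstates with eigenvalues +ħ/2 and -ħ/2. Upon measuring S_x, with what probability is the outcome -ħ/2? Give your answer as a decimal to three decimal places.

0.845

|-x⟩ = (|+z⟩ - |-z⟩)/√2, so ⟨-x|ψ⟩ = (-7) / (√2·√29).
P = |-7|² / 58 = 49/58.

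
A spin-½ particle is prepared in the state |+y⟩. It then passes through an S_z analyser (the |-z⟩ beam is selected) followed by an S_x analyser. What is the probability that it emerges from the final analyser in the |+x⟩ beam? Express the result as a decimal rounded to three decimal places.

First analyser (S_z): from |+y⟩, P(|-z⟩) = 1/2.
After stage 1 the state is |-z⟩; P(|+x⟩) = |⟨+x|-z⟩|² = 1/2.
Joint probability = 1/2 × 1/2 = 0.250.

0.250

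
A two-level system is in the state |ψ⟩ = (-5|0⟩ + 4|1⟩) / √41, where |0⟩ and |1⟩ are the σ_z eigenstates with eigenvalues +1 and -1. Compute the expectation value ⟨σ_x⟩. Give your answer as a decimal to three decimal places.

-0.976

⟨σ_x⟩ = 2 Re(a* b)/(|a|²+|b|²) with a = -5, b = 4.
a* b = -20, so ⟨σ_x⟩ = -40/41.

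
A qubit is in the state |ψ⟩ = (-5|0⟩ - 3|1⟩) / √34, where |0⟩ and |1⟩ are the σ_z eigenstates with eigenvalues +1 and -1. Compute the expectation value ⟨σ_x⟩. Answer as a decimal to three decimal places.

⟨σ_x⟩ = 2 Re(a* b)/(|a|²+|b|²) with a = -5, b = -3.
a* b = 15, so ⟨σ_x⟩ = 30/34.

0.882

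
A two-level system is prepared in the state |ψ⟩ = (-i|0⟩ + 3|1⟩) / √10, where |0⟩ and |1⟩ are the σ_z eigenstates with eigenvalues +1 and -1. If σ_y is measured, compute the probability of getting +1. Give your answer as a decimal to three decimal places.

|+y⟩ = (|0⟩ + i|1⟩)/√2, so ⟨+y|ψ⟩ = (-4i) / (√2·√10).
P = |-4i|² / 20 = 16/20.

0.800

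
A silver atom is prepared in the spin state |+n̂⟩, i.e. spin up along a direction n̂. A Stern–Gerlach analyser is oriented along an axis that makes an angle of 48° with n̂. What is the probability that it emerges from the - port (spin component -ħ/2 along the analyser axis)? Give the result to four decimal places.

For spin-½, the probability of finding spin-up along an axis at angle θ to the initial spin direction is cos²(θ/2); spin-down is sin²(θ/2).
θ = 48°, so P = sin²(24°) ≈ 0.1654.

0.1654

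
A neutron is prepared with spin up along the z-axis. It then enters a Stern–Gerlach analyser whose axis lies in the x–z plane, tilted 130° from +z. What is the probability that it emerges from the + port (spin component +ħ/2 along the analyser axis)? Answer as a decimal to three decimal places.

For spin-½, the probability of finding spin-up along an axis at angle θ to the initial spin direction is cos²(θ/2); spin-down is sin²(θ/2).
θ = 130°, so P = cos²(65°) ≈ 0.179.

0.179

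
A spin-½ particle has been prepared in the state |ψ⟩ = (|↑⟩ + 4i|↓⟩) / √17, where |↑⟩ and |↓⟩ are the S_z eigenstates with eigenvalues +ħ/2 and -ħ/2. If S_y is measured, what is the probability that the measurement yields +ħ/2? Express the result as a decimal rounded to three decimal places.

|+y⟩ = (|↑⟩ + i|↓⟩)/√2, so ⟨+y|ψ⟩ = (5) / (√2·√17).
P = |5|² / 34 = 25/34.

0.735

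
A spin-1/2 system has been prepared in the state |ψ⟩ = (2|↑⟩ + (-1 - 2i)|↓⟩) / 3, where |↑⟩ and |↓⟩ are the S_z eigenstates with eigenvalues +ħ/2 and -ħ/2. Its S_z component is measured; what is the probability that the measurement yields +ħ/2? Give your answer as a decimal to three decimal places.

0.444

The +ħ/2 outcome corresponds to |↑⟩. Its amplitude in |ψ⟩ is 2/3.
P = |2|² / 9 = 4/9.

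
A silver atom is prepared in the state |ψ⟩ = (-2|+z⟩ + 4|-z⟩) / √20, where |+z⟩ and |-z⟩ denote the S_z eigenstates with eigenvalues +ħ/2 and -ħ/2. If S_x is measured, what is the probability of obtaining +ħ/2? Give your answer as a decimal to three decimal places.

|+x⟩ = (|+z⟩ + |-z⟩)/√2, so ⟨+x|ψ⟩ = (2) / (√2·√20).
P = |2|² / 40 = 4/40.

0.100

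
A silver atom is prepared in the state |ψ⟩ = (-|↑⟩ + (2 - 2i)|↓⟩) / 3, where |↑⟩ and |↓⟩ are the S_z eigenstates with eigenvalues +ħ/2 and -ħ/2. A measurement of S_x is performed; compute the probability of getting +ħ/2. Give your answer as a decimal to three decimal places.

0.278

|+x⟩ = (|↑⟩ + |↓⟩)/√2, so ⟨+x|ψ⟩ = (1 - 2i) / (√2·3).
P = |1 - 2i|² / 18 = 5/18.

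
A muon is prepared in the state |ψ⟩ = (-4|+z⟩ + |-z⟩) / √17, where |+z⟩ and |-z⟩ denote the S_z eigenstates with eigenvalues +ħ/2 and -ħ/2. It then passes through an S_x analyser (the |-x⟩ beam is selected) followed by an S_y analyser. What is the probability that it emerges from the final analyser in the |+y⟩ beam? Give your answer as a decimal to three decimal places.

0.368

First analyser (S_x): P(|-x⟩) = |⟨-x|ψ⟩|² = 25/34.
After stage 1 the state is |-x⟩; P(|+y⟩) = |⟨+y|-x⟩|² = 1/2.
Joint probability = 25/34 × 1/2 = 0.368.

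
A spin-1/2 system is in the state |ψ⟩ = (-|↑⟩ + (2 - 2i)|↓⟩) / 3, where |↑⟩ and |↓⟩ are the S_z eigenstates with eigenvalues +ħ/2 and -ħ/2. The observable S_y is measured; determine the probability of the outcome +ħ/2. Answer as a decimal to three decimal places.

0.722

|+y⟩ = (|↑⟩ + i|↓⟩)/√2, so ⟨+y|ψ⟩ = (-3 - 2i) / (√2·3).
P = |-3 - 2i|² / 18 = 13/18.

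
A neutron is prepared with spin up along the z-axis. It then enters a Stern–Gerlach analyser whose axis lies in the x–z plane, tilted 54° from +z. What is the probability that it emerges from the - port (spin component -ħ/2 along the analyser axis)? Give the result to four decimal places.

For spin-½, the probability of finding spin-up along an axis at angle θ to the initial spin direction is cos²(θ/2); spin-down is sin²(θ/2).
θ = 54°, so P = sin²(27°) ≈ 0.2061.

0.2061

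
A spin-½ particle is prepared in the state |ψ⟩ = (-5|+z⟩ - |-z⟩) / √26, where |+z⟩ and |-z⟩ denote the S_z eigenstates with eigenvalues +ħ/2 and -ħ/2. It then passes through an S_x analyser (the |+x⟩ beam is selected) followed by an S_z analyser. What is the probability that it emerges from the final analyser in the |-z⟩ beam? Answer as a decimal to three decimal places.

First analyser (S_x): P(|+x⟩) = |⟨+x|ψ⟩|² = 36/52.
After stage 1 the state is |+x⟩; P(|-z⟩) = |⟨-z|+x⟩|² = 1/2.
Joint probability = 36/52 × 1/2 = 0.346.

0.346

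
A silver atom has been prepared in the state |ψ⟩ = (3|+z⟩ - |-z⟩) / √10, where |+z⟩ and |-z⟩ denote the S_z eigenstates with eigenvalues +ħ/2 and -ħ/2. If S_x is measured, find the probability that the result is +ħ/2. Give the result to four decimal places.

0.2000

|+x⟩ = (|+z⟩ + |-z⟩)/√2, so ⟨+x|ψ⟩ = (2) / (√2·√10).
P = |2|² / 20 = 4/20.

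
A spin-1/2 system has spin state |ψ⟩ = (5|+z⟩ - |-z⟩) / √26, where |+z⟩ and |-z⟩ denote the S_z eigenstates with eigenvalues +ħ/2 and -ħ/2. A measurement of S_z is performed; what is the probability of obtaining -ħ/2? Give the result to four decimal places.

The -ħ/2 outcome corresponds to |-z⟩. Its amplitude in |ψ⟩ is -1/√26.
P = |-1|² / 26 = 1/26.

0.0385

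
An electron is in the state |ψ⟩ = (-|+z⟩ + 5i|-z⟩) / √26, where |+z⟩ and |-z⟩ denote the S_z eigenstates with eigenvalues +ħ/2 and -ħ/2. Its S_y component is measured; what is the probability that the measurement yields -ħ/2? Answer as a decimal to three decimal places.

|-y⟩ = (|+z⟩ - i|-z⟩)/√2, so ⟨-y|ψ⟩ = (-6) / (√2·√26).
P = |-6|² / 52 = 36/52.

0.692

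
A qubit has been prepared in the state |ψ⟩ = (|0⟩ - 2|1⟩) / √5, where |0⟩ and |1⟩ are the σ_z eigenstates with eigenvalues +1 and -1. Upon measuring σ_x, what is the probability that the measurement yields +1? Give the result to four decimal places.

0.1000

|+x⟩ = (|0⟩ + |1⟩)/√2, so ⟨+x|ψ⟩ = (-1) / (√2·√5).
P = |-1|² / 10 = 1/10.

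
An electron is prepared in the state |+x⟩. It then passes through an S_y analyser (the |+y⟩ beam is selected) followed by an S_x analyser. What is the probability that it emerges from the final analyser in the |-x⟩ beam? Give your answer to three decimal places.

0.250

First analyser (S_y): from |+x⟩, P(|+y⟩) = 1/2.
After stage 1 the state is |+y⟩; P(|-x⟩) = |⟨-x|+y⟩|² = 1/2.
Joint probability = 1/2 × 1/2 = 0.250.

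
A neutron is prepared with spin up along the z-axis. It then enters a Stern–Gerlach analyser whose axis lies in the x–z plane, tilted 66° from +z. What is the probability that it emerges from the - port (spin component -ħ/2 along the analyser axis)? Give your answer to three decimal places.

For spin-½, the probability of finding spin-up along an axis at angle θ to the initial spin direction is cos²(θ/2); spin-down is sin²(θ/2).
θ = 66°, so P = sin²(33°) ≈ 0.297.

0.297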